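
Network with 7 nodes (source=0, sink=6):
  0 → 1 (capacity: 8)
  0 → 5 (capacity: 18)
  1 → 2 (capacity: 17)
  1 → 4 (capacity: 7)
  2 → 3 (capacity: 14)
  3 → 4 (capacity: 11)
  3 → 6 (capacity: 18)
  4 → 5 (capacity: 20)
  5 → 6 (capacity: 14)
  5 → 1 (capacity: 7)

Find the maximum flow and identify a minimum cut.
Max flow = 26, Min cut edges: (0,1), (0,5)

Maximum flow: 26
Minimum cut: (0,1), (0,5)
Partition: S = [0], T = [1, 2, 3, 4, 5, 6]

Max-flow min-cut theorem verified: both equal 26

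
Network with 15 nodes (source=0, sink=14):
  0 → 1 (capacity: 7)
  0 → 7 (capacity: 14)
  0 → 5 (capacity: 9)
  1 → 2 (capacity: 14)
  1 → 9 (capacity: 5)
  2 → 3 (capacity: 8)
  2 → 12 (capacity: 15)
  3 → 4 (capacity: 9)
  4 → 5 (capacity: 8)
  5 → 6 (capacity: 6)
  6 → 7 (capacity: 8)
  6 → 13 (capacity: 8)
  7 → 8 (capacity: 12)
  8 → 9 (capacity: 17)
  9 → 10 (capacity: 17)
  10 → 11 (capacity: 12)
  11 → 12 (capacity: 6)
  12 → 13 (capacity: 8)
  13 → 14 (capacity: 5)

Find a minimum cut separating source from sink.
Min cut value = 5, edges: (13,14)

Min cut value: 5
Partition: S = [0, 1, 2, 3, 4, 5, 6, 7, 8, 9, 10, 11, 12, 13], T = [14]
Cut edges: (13,14)

By max-flow min-cut theorem, max flow = min cut = 5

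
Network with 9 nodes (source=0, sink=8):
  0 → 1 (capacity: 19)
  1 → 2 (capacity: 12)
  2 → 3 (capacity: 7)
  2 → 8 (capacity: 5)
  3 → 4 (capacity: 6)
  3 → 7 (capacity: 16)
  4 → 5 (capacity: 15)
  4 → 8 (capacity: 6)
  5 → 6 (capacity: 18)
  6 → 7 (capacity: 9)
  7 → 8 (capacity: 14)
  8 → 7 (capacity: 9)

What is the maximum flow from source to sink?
Maximum flow = 12

Max flow: 12

Flow assignment:
  0 → 1: 12/19
  1 → 2: 12/12
  2 → 3: 7/7
  2 → 8: 5/5
  3 → 4: 6/6
  3 → 7: 1/16
  4 → 8: 6/6
  7 → 8: 1/14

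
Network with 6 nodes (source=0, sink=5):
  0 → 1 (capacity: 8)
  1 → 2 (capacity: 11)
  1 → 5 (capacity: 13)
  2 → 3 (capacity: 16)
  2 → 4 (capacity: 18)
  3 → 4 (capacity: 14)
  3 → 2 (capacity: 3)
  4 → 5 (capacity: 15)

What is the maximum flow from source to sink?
Maximum flow = 8

Max flow: 8

Flow assignment:
  0 → 1: 8/8
  1 → 5: 8/13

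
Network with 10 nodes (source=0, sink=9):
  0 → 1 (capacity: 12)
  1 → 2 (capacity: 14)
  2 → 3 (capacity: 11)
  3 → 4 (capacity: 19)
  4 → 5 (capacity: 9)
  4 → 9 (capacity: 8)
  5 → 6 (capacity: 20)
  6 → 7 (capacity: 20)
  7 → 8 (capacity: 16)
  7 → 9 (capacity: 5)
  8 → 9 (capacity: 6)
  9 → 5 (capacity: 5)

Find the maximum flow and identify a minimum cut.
Max flow = 11, Min cut edges: (2,3)

Maximum flow: 11
Minimum cut: (2,3)
Partition: S = [0, 1, 2], T = [3, 4, 5, 6, 7, 8, 9]

Max-flow min-cut theorem verified: both equal 11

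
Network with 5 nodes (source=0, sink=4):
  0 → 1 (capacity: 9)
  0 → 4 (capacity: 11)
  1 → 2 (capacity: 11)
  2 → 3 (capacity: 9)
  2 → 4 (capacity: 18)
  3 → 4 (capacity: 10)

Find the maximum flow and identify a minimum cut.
Max flow = 20, Min cut edges: (0,1), (0,4)

Maximum flow: 20
Minimum cut: (0,1), (0,4)
Partition: S = [0], T = [1, 2, 3, 4]

Max-flow min-cut theorem verified: both equal 20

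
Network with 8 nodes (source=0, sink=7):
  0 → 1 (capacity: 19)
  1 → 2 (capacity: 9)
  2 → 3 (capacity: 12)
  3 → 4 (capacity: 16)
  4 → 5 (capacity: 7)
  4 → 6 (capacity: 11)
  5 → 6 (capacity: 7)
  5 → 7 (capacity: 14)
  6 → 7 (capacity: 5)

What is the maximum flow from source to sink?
Maximum flow = 9

Max flow: 9

Flow assignment:
  0 → 1: 9/19
  1 → 2: 9/9
  2 → 3: 9/12
  3 → 4: 9/16
  4 → 5: 7/7
  4 → 6: 2/11
  5 → 7: 7/14
  6 → 7: 2/5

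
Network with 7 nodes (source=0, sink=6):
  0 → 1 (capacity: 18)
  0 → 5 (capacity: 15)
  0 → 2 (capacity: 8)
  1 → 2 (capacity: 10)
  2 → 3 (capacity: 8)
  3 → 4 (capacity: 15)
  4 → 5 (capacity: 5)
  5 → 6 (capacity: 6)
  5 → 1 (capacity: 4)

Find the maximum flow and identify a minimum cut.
Max flow = 6, Min cut edges: (5,6)

Maximum flow: 6
Minimum cut: (5,6)
Partition: S = [0, 1, 2, 3, 4, 5], T = [6]

Max-flow min-cut theorem verified: both equal 6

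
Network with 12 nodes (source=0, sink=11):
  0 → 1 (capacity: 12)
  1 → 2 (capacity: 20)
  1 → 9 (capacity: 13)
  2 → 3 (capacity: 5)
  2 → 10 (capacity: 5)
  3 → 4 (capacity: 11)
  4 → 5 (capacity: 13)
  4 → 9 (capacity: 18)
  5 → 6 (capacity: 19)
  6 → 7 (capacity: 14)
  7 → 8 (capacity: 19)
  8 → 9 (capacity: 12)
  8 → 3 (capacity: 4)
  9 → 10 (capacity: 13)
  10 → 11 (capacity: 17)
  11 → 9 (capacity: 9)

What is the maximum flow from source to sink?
Maximum flow = 12

Max flow: 12

Flow assignment:
  0 → 1: 12/12
  1 → 2: 5/20
  1 → 9: 7/13
  2 → 10: 5/5
  9 → 10: 7/13
  10 → 11: 12/17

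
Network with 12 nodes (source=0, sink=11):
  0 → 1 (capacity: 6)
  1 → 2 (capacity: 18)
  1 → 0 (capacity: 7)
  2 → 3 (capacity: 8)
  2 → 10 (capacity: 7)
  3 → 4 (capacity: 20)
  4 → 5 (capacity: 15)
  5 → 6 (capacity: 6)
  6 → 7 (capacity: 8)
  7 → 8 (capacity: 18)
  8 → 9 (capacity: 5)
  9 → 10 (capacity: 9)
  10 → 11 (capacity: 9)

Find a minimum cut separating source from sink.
Min cut value = 6, edges: (0,1)

Min cut value: 6
Partition: S = [0], T = [1, 2, 3, 4, 5, 6, 7, 8, 9, 10, 11]
Cut edges: (0,1)

By max-flow min-cut theorem, max flow = min cut = 6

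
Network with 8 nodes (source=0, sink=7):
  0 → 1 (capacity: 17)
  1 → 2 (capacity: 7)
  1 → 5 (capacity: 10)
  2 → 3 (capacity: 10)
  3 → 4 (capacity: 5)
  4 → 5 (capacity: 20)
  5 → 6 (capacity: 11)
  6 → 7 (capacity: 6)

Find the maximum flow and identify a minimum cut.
Max flow = 6, Min cut edges: (6,7)

Maximum flow: 6
Minimum cut: (6,7)
Partition: S = [0, 1, 2, 3, 4, 5, 6], T = [7]

Max-flow min-cut theorem verified: both equal 6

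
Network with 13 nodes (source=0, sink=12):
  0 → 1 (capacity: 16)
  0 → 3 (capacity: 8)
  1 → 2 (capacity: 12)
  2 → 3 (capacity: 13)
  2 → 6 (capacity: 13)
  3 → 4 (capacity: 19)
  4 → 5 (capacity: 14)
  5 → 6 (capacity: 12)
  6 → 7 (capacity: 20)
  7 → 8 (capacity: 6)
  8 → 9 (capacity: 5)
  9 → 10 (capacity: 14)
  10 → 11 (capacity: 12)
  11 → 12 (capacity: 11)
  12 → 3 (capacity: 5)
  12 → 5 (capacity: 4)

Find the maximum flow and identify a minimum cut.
Max flow = 5, Min cut edges: (8,9)

Maximum flow: 5
Minimum cut: (8,9)
Partition: S = [0, 1, 2, 3, 4, 5, 6, 7, 8], T = [9, 10, 11, 12]

Max-flow min-cut theorem verified: both equal 5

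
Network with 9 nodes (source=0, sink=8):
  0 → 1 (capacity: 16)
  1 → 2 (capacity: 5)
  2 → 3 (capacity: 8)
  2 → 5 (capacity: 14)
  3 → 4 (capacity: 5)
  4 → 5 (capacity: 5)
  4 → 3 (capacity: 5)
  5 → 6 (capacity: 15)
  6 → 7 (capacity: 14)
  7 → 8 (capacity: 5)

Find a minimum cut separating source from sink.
Min cut value = 5, edges: (7,8)

Min cut value: 5
Partition: S = [0, 1, 2, 3, 4, 5, 6, 7], T = [8]
Cut edges: (7,8)

By max-flow min-cut theorem, max flow = min cut = 5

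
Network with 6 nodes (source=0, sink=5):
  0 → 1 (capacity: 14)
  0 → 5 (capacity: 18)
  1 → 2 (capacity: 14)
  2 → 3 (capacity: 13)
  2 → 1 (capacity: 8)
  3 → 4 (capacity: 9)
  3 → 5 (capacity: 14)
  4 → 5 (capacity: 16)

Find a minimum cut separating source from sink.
Min cut value = 31, edges: (0,5), (2,3)

Min cut value: 31
Partition: S = [0, 1, 2], T = [3, 4, 5]
Cut edges: (0,5), (2,3)

By max-flow min-cut theorem, max flow = min cut = 31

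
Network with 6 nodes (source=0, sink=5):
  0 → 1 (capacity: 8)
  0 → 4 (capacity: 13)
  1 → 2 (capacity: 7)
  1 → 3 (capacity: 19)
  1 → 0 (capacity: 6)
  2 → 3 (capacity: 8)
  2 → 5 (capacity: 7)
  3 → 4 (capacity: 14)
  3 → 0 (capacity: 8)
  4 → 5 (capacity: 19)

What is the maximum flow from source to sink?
Maximum flow = 21

Max flow: 21

Flow assignment:
  0 → 1: 8/8
  0 → 4: 13/13
  1 → 2: 7/7
  1 → 3: 1/19
  2 → 5: 7/7
  3 → 4: 1/14
  4 → 5: 14/19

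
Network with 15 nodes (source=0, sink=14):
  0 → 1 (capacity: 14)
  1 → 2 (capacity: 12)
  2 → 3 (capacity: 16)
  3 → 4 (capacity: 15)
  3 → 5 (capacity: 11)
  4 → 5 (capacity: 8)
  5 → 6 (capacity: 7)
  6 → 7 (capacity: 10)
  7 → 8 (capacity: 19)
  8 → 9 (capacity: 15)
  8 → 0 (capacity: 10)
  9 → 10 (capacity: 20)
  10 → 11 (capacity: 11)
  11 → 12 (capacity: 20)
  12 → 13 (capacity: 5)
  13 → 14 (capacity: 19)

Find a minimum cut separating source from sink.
Min cut value = 5, edges: (12,13)

Min cut value: 5
Partition: S = [0, 1, 2, 3, 4, 5, 6, 7, 8, 9, 10, 11, 12], T = [13, 14]
Cut edges: (12,13)

By max-flow min-cut theorem, max flow = min cut = 5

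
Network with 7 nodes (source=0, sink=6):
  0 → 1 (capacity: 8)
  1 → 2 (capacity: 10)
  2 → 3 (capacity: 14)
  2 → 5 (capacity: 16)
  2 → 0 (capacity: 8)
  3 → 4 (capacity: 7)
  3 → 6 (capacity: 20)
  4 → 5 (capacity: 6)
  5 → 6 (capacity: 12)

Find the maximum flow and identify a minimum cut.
Max flow = 8, Min cut edges: (0,1)

Maximum flow: 8
Minimum cut: (0,1)
Partition: S = [0], T = [1, 2, 3, 4, 5, 6]

Max-flow min-cut theorem verified: both equal 8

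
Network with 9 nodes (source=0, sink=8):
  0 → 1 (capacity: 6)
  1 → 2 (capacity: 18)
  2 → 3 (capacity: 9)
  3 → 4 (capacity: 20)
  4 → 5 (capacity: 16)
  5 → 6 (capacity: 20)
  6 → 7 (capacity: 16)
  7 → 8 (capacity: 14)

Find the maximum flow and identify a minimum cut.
Max flow = 6, Min cut edges: (0,1)

Maximum flow: 6
Minimum cut: (0,1)
Partition: S = [0], T = [1, 2, 3, 4, 5, 6, 7, 8]

Max-flow min-cut theorem verified: both equal 6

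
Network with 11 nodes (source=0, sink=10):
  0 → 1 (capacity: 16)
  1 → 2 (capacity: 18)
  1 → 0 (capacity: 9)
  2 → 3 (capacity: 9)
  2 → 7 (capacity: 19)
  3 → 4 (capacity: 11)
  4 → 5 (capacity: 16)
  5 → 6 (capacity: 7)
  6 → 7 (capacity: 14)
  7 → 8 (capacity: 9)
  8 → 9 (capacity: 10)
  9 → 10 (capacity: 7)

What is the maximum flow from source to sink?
Maximum flow = 7

Max flow: 7

Flow assignment:
  0 → 1: 7/16
  1 → 2: 7/18
  2 → 7: 7/19
  7 → 8: 7/9
  8 → 9: 7/10
  9 → 10: 7/7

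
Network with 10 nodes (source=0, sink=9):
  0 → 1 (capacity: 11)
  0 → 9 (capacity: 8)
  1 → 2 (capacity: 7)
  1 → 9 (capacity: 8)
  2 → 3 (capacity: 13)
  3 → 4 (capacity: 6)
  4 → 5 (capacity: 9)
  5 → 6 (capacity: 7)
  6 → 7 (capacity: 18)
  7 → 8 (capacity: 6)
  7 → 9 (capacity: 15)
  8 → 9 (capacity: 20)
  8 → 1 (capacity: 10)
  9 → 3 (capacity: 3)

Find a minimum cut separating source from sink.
Min cut value = 19, edges: (0,1), (0,9)

Min cut value: 19
Partition: S = [0], T = [1, 2, 3, 4, 5, 6, 7, 8, 9]
Cut edges: (0,1), (0,9)

By max-flow min-cut theorem, max flow = min cut = 19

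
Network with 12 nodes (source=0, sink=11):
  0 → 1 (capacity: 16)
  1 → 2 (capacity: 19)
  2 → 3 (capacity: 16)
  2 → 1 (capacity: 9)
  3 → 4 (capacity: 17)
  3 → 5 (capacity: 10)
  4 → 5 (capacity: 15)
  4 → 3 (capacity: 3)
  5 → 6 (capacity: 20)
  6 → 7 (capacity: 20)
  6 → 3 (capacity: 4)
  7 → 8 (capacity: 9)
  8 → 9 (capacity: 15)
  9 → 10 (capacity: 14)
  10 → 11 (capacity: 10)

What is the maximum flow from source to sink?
Maximum flow = 9

Max flow: 9

Flow assignment:
  0 → 1: 9/16
  1 → 2: 9/19
  2 → 3: 9/16
  3 → 4: 6/17
  3 → 5: 7/10
  4 → 5: 6/15
  5 → 6: 13/20
  6 → 7: 9/20
  6 → 3: 4/4
  7 → 8: 9/9
  8 → 9: 9/15
  9 → 10: 9/14
  10 → 11: 9/10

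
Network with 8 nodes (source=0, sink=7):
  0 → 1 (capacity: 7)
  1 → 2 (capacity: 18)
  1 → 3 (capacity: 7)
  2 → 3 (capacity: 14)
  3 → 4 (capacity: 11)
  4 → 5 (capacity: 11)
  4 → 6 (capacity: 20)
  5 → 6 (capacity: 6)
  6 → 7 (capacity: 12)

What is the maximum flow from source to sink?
Maximum flow = 7

Max flow: 7

Flow assignment:
  0 → 1: 7/7
  1 → 3: 7/7
  3 → 4: 7/11
  4 → 6: 7/20
  6 → 7: 7/12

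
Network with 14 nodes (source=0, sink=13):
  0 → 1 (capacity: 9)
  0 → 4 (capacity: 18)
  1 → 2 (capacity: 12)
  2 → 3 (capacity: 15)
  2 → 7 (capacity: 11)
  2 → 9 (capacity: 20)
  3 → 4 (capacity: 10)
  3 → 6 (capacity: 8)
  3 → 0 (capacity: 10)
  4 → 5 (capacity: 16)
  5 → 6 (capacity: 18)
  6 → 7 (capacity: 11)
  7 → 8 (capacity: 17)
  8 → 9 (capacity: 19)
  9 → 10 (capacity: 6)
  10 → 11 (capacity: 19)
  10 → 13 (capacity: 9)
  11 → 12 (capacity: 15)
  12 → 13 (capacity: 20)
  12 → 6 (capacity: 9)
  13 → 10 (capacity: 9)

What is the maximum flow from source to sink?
Maximum flow = 6

Max flow: 6

Flow assignment:
  0 → 4: 6/18
  4 → 5: 6/16
  5 → 6: 6/18
  6 → 7: 6/11
  7 → 8: 6/17
  8 → 9: 6/19
  9 → 10: 6/6
  10 → 13: 6/9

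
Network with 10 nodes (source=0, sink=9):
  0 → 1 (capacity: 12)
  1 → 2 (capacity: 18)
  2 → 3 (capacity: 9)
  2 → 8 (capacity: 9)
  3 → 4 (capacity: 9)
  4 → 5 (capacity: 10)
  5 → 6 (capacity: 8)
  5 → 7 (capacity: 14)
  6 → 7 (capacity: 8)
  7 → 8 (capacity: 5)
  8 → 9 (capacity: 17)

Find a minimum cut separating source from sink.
Min cut value = 12, edges: (0,1)

Min cut value: 12
Partition: S = [0], T = [1, 2, 3, 4, 5, 6, 7, 8, 9]
Cut edges: (0,1)

By max-flow min-cut theorem, max flow = min cut = 12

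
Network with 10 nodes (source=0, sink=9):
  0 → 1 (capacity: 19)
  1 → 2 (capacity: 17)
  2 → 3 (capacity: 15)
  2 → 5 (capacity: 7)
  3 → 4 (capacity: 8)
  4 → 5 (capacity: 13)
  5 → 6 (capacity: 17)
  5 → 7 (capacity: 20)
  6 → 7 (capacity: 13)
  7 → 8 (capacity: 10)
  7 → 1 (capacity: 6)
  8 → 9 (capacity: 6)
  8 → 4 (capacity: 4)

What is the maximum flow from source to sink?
Maximum flow = 6

Max flow: 6

Flow assignment:
  0 → 1: 6/19
  1 → 2: 12/17
  2 → 3: 8/15
  2 → 5: 4/7
  3 → 4: 8/8
  4 → 5: 8/13
  5 → 7: 12/20
  7 → 8: 6/10
  7 → 1: 6/6
  8 → 9: 6/6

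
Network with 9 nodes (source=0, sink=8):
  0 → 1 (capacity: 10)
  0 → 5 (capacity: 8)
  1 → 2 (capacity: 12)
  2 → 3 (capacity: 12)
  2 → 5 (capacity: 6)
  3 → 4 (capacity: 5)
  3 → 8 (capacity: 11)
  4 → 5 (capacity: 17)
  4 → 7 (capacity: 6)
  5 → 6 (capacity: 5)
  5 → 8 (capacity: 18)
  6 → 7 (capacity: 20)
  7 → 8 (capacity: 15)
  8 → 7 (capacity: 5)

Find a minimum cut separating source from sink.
Min cut value = 18, edges: (0,1), (0,5)

Min cut value: 18
Partition: S = [0], T = [1, 2, 3, 4, 5, 6, 7, 8]
Cut edges: (0,1), (0,5)

By max-flow min-cut theorem, max flow = min cut = 18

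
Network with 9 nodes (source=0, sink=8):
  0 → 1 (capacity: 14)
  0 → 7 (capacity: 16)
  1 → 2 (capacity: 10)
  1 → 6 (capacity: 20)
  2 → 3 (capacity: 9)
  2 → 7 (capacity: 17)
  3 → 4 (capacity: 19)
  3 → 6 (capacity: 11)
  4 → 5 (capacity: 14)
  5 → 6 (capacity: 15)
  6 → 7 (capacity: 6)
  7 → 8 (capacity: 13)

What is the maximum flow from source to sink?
Maximum flow = 13

Max flow: 13

Flow assignment:
  0 → 1: 13/14
  1 → 2: 9/10
  1 → 6: 4/20
  2 → 7: 9/17
  6 → 7: 4/6
  7 → 8: 13/13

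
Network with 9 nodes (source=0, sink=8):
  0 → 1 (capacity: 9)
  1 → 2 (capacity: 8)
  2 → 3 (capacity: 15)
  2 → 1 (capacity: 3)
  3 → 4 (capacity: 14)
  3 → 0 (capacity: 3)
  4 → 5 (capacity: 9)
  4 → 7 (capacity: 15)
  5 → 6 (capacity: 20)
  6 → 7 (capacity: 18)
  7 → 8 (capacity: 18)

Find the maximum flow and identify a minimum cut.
Max flow = 8, Min cut edges: (1,2)

Maximum flow: 8
Minimum cut: (1,2)
Partition: S = [0, 1], T = [2, 3, 4, 5, 6, 7, 8]

Max-flow min-cut theorem verified: both equal 8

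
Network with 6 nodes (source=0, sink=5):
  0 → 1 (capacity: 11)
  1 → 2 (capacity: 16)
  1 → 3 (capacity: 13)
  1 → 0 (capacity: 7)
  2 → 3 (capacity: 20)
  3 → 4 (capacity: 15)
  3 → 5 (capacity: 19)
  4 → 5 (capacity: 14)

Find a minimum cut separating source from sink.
Min cut value = 11, edges: (0,1)

Min cut value: 11
Partition: S = [0], T = [1, 2, 3, 4, 5]
Cut edges: (0,1)

By max-flow min-cut theorem, max flow = min cut = 11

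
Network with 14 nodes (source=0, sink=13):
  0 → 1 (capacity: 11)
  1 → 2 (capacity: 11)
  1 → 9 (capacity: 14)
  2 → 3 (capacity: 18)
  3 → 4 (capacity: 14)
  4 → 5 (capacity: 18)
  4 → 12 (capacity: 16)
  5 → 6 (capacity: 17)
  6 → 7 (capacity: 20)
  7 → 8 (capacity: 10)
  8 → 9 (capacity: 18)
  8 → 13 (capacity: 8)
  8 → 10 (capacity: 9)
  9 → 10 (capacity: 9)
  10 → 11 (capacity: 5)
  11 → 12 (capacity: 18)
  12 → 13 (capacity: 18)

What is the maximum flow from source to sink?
Maximum flow = 11

Max flow: 11

Flow assignment:
  0 → 1: 11/11
  1 → 2: 11/11
  2 → 3: 11/18
  3 → 4: 11/14
  4 → 12: 11/16
  12 → 13: 11/18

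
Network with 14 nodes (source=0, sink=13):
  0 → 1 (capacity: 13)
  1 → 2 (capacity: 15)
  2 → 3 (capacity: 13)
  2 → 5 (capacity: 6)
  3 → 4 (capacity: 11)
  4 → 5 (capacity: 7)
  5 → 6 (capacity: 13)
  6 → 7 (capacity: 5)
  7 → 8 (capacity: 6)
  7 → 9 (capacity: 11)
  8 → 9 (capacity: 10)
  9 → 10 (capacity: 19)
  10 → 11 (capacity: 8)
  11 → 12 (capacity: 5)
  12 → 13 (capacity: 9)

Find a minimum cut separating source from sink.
Min cut value = 5, edges: (11,12)

Min cut value: 5
Partition: S = [0, 1, 2, 3, 4, 5, 6, 7, 8, 9, 10, 11], T = [12, 13]
Cut edges: (11,12)

By max-flow min-cut theorem, max flow = min cut = 5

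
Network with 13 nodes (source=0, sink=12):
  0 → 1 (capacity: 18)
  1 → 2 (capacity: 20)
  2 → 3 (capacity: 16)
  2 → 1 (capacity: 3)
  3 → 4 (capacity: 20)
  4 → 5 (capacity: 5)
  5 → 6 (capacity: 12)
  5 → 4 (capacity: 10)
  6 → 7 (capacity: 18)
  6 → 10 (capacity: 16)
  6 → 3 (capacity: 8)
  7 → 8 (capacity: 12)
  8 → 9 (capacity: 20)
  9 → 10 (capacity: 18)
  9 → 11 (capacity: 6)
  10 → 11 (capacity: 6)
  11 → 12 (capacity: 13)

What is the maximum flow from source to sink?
Maximum flow = 5

Max flow: 5

Flow assignment:
  0 → 1: 5/18
  1 → 2: 5/20
  2 → 3: 5/16
  3 → 4: 5/20
  4 → 5: 5/5
  5 → 6: 5/12
  6 → 10: 5/16
  10 → 11: 5/6
  11 → 12: 5/13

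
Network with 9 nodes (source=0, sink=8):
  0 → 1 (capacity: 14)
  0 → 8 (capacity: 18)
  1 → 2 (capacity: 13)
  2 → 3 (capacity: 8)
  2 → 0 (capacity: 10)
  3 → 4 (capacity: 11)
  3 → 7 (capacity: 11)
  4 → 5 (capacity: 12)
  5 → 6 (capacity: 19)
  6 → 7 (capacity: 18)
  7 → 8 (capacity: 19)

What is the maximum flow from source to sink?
Maximum flow = 26

Max flow: 26

Flow assignment:
  0 → 1: 13/14
  0 → 8: 18/18
  1 → 2: 13/13
  2 → 3: 8/8
  2 → 0: 5/10
  3 → 7: 8/11
  7 → 8: 8/19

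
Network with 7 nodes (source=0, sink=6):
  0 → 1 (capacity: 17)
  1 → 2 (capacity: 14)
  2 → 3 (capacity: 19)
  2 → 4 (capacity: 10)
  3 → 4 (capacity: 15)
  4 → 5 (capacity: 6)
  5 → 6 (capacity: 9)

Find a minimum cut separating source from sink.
Min cut value = 6, edges: (4,5)

Min cut value: 6
Partition: S = [0, 1, 2, 3, 4], T = [5, 6]
Cut edges: (4,5)

By max-flow min-cut theorem, max flow = min cut = 6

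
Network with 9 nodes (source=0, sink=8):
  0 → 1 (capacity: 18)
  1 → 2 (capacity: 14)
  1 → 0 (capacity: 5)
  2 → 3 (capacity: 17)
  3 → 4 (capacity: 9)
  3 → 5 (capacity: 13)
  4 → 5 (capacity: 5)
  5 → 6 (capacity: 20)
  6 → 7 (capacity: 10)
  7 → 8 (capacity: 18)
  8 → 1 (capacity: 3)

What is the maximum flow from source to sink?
Maximum flow = 10

Max flow: 10

Flow assignment:
  0 → 1: 10/18
  1 → 2: 10/14
  2 → 3: 10/17
  3 → 4: 1/9
  3 → 5: 9/13
  4 → 5: 1/5
  5 → 6: 10/20
  6 → 7: 10/10
  7 → 8: 10/18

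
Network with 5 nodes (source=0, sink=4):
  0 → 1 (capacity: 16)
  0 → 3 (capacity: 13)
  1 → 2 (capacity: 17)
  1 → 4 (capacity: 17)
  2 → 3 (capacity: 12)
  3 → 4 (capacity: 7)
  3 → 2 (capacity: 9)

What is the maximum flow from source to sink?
Maximum flow = 23

Max flow: 23

Flow assignment:
  0 → 1: 16/16
  0 → 3: 7/13
  1 → 4: 16/17
  3 → 4: 7/7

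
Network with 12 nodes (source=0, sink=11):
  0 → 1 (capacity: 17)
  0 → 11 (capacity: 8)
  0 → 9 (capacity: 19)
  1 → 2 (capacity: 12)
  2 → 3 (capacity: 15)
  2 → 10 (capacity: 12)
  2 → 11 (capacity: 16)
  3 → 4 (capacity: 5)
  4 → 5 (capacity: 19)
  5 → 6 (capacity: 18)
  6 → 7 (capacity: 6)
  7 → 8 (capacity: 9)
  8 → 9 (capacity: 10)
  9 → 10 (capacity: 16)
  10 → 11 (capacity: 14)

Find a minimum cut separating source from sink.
Min cut value = 34, edges: (0,11), (1,2), (10,11)

Min cut value: 34
Partition: S = [0, 1, 3, 4, 5, 6, 7, 8, 9, 10], T = [2, 11]
Cut edges: (0,11), (1,2), (10,11)

By max-flow min-cut theorem, max flow = min cut = 34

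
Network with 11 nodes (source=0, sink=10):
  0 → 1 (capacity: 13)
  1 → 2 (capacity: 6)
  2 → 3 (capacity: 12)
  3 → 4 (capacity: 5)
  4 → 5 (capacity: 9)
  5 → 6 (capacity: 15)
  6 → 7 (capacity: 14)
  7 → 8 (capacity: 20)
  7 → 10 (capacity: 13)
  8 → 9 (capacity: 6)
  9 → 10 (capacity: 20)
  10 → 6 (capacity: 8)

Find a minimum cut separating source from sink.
Min cut value = 5, edges: (3,4)

Min cut value: 5
Partition: S = [0, 1, 2, 3], T = [4, 5, 6, 7, 8, 9, 10]
Cut edges: (3,4)

By max-flow min-cut theorem, max flow = min cut = 5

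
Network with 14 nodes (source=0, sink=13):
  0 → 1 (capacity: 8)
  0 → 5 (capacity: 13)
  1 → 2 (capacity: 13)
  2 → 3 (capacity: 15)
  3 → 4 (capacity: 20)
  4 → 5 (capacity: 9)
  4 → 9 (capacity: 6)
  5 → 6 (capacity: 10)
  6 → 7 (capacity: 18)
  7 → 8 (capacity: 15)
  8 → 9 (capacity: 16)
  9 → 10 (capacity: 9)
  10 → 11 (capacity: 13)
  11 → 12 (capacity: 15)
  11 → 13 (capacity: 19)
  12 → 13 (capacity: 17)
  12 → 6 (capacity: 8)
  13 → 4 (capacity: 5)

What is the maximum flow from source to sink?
Maximum flow = 9

Max flow: 9

Flow assignment:
  0 → 1: 6/8
  0 → 5: 3/13
  1 → 2: 6/13
  2 → 3: 6/15
  3 → 4: 6/20
  4 → 5: 6/9
  5 → 6: 9/10
  6 → 7: 9/18
  7 → 8: 9/15
  8 → 9: 9/16
  9 → 10: 9/9
  10 → 11: 9/13
  11 → 13: 9/19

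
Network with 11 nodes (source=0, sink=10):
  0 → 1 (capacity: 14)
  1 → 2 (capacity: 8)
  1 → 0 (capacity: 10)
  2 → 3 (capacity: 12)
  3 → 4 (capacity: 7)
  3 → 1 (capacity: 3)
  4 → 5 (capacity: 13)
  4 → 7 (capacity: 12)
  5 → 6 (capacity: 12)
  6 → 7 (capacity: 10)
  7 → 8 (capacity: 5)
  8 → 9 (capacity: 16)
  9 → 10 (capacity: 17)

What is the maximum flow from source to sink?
Maximum flow = 5

Max flow: 5

Flow assignment:
  0 → 1: 5/14
  1 → 2: 8/8
  2 → 3: 8/12
  3 → 4: 5/7
  3 → 1: 3/3
  4 → 7: 5/12
  7 → 8: 5/5
  8 → 9: 5/16
  9 → 10: 5/17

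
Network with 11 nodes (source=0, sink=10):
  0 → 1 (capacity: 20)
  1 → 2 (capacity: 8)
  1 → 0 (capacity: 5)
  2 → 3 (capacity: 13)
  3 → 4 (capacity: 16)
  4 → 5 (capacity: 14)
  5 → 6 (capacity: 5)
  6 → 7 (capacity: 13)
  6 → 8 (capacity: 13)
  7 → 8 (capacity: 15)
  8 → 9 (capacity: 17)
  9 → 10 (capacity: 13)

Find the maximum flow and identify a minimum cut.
Max flow = 5, Min cut edges: (5,6)

Maximum flow: 5
Minimum cut: (5,6)
Partition: S = [0, 1, 2, 3, 4, 5], T = [6, 7, 8, 9, 10]

Max-flow min-cut theorem verified: both equal 5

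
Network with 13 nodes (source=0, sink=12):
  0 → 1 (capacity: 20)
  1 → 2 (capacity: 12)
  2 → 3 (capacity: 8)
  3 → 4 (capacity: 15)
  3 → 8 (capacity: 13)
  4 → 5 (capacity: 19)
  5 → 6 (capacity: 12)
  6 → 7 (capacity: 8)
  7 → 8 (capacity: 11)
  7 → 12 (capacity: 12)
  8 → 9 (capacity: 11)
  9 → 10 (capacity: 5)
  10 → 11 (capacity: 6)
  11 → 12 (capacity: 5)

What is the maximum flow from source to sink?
Maximum flow = 8

Max flow: 8

Flow assignment:
  0 → 1: 8/20
  1 → 2: 8/12
  2 → 3: 8/8
  3 → 4: 8/15
  4 → 5: 8/19
  5 → 6: 8/12
  6 → 7: 8/8
  7 → 12: 8/12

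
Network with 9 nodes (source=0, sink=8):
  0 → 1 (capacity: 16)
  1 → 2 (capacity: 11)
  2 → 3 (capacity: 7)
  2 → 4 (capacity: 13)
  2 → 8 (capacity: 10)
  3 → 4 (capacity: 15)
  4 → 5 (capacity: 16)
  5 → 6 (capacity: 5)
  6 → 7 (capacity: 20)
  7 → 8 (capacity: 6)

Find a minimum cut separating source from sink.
Min cut value = 11, edges: (1,2)

Min cut value: 11
Partition: S = [0, 1], T = [2, 3, 4, 5, 6, 7, 8]
Cut edges: (1,2)

By max-flow min-cut theorem, max flow = min cut = 11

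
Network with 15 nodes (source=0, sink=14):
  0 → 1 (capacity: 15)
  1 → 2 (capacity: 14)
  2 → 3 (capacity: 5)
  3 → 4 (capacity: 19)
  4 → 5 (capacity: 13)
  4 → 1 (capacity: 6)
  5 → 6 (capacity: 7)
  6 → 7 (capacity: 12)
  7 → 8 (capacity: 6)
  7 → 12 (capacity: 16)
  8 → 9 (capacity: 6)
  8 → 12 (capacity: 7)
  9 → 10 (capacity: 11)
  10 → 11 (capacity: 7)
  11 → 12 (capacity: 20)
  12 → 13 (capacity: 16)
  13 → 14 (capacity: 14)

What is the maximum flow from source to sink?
Maximum flow = 5

Max flow: 5

Flow assignment:
  0 → 1: 5/15
  1 → 2: 5/14
  2 → 3: 5/5
  3 → 4: 5/19
  4 → 5: 5/13
  5 → 6: 5/7
  6 → 7: 5/12
  7 → 12: 5/16
  12 → 13: 5/16
  13 → 14: 5/14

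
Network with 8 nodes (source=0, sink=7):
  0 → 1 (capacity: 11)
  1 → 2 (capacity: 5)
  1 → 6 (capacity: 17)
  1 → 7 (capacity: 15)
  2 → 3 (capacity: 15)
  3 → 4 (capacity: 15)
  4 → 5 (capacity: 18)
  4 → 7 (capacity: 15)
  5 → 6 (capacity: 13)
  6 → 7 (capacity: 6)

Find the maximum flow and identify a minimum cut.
Max flow = 11, Min cut edges: (0,1)

Maximum flow: 11
Minimum cut: (0,1)
Partition: S = [0], T = [1, 2, 3, 4, 5, 6, 7]

Max-flow min-cut theorem verified: both equal 11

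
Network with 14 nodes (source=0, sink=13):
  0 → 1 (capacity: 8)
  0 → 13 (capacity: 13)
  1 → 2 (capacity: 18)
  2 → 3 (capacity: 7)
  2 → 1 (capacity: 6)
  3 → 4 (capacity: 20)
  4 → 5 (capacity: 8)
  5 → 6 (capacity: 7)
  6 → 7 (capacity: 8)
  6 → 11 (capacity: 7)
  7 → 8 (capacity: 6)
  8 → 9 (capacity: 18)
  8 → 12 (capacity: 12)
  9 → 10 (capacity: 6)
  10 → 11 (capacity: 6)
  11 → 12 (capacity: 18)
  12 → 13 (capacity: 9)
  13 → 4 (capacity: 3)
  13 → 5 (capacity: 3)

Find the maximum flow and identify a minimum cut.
Max flow = 20, Min cut edges: (0,13), (5,6)

Maximum flow: 20
Minimum cut: (0,13), (5,6)
Partition: S = [0, 1, 2, 3, 4, 5], T = [6, 7, 8, 9, 10, 11, 12, 13]

Max-flow min-cut theorem verified: both equal 20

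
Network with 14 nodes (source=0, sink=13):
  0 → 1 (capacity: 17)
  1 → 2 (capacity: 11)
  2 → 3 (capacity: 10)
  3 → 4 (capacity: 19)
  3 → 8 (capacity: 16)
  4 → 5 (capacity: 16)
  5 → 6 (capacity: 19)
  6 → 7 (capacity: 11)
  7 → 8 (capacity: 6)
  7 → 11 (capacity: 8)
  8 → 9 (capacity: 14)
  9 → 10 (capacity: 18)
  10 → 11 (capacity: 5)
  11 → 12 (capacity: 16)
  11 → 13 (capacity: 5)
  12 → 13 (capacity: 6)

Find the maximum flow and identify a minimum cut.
Max flow = 10, Min cut edges: (2,3)

Maximum flow: 10
Minimum cut: (2,3)
Partition: S = [0, 1, 2], T = [3, 4, 5, 6, 7, 8, 9, 10, 11, 12, 13]

Max-flow min-cut theorem verified: both equal 10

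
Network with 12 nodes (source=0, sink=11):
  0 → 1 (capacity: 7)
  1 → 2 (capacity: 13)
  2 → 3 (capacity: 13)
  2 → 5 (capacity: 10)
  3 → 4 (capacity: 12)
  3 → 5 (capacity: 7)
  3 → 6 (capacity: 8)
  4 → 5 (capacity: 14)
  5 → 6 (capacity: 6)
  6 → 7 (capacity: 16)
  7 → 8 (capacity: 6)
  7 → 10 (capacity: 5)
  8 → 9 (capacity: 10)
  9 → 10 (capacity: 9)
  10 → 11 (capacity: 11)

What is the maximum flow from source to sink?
Maximum flow = 7

Max flow: 7

Flow assignment:
  0 → 1: 7/7
  1 → 2: 7/13
  2 → 3: 7/13
  3 → 6: 7/8
  6 → 7: 7/16
  7 → 8: 2/6
  7 → 10: 5/5
  8 → 9: 2/10
  9 → 10: 2/9
  10 → 11: 7/11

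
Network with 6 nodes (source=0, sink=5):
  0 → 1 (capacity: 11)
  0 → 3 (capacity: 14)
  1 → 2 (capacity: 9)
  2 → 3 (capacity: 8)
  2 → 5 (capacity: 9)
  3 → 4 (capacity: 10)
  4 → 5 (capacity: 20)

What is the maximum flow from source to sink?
Maximum flow = 19

Max flow: 19

Flow assignment:
  0 → 1: 9/11
  0 → 3: 10/14
  1 → 2: 9/9
  2 → 5: 9/9
  3 → 4: 10/10
  4 → 5: 10/20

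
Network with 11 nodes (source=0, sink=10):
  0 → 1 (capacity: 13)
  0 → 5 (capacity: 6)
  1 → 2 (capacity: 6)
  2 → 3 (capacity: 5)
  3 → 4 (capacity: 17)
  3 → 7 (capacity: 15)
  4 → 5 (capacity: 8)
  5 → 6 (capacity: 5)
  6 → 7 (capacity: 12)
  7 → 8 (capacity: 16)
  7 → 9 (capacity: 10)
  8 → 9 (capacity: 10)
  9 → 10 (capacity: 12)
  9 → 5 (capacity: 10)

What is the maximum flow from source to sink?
Maximum flow = 10

Max flow: 10

Flow assignment:
  0 → 1: 5/13
  0 → 5: 5/6
  1 → 2: 5/6
  2 → 3: 5/5
  3 → 7: 5/15
  5 → 6: 5/5
  6 → 7: 5/12
  7 → 9: 10/10
  9 → 10: 10/12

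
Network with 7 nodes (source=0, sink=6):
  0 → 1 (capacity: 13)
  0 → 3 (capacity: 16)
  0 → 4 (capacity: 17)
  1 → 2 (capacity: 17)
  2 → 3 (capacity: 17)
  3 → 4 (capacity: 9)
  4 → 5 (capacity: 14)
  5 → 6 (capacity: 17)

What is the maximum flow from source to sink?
Maximum flow = 14

Max flow: 14

Flow assignment:
  0 → 1: 9/13
  0 → 4: 5/17
  1 → 2: 9/17
  2 → 3: 9/17
  3 → 4: 9/9
  4 → 5: 14/14
  5 → 6: 14/17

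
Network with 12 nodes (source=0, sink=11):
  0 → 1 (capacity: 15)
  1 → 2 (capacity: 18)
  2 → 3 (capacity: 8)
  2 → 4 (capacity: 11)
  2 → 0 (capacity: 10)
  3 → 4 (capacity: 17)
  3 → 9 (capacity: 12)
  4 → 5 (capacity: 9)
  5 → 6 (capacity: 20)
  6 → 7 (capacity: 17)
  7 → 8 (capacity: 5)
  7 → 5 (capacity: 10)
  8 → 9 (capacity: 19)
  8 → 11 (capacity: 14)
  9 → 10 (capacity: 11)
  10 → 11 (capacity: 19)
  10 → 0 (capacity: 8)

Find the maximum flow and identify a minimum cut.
Max flow = 13, Min cut edges: (2,3), (7,8)

Maximum flow: 13
Minimum cut: (2,3), (7,8)
Partition: S = [0, 1, 2, 4, 5, 6, 7], T = [3, 8, 9, 10, 11]

Max-flow min-cut theorem verified: both equal 13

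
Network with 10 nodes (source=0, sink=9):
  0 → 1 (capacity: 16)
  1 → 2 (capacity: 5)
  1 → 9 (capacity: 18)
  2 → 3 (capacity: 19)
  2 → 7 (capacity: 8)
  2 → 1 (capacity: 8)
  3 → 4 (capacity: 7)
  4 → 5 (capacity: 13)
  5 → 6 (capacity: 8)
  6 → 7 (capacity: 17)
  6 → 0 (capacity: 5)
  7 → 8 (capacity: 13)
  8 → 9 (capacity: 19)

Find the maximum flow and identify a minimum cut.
Max flow = 16, Min cut edges: (0,1)

Maximum flow: 16
Minimum cut: (0,1)
Partition: S = [0], T = [1, 2, 3, 4, 5, 6, 7, 8, 9]

Max-flow min-cut theorem verified: both equal 16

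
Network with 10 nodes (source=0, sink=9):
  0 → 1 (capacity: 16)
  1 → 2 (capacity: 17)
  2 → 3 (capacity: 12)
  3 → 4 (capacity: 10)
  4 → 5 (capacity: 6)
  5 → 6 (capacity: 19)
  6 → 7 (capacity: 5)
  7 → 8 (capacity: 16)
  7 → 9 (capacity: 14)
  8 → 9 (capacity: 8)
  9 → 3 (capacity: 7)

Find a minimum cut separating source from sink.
Min cut value = 5, edges: (6,7)

Min cut value: 5
Partition: S = [0, 1, 2, 3, 4, 5, 6], T = [7, 8, 9]
Cut edges: (6,7)

By max-flow min-cut theorem, max flow = min cut = 5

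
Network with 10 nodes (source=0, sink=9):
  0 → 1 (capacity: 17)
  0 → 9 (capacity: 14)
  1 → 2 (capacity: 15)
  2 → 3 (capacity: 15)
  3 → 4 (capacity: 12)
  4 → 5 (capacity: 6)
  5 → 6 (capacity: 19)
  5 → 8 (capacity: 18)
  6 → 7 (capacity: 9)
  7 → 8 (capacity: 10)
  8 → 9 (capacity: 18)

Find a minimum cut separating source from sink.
Min cut value = 20, edges: (0,9), (4,5)

Min cut value: 20
Partition: S = [0, 1, 2, 3, 4], T = [5, 6, 7, 8, 9]
Cut edges: (0,9), (4,5)

By max-flow min-cut theorem, max flow = min cut = 20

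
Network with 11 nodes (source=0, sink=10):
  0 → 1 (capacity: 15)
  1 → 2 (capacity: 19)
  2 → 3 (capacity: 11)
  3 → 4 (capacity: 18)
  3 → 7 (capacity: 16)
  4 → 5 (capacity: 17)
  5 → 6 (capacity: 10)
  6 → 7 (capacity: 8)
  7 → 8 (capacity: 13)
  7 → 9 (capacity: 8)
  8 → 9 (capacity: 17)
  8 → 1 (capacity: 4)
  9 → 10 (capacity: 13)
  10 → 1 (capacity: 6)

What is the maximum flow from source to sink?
Maximum flow = 11

Max flow: 11

Flow assignment:
  0 → 1: 11/15
  1 → 2: 11/19
  2 → 3: 11/11
  3 → 7: 11/16
  7 → 8: 3/13
  7 → 9: 8/8
  8 → 9: 3/17
  9 → 10: 11/13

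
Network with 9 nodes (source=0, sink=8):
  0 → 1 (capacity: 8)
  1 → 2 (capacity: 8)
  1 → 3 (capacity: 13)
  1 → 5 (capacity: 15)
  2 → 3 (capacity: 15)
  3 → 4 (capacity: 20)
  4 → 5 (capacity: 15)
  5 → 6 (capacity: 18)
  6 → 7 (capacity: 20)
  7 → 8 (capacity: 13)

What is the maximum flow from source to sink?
Maximum flow = 8

Max flow: 8

Flow assignment:
  0 → 1: 8/8
  1 → 5: 8/15
  5 → 6: 8/18
  6 → 7: 8/20
  7 → 8: 8/13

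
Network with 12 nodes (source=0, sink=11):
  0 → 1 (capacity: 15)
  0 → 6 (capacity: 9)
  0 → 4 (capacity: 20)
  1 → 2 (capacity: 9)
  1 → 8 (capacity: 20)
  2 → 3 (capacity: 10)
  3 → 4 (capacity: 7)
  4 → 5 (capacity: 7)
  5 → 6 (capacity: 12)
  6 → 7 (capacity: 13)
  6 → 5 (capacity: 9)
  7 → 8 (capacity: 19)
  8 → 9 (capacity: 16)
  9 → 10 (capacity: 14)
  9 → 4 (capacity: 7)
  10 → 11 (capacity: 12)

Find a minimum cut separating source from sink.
Min cut value = 12, edges: (10,11)

Min cut value: 12
Partition: S = [0, 1, 2, 3, 4, 5, 6, 7, 8, 9, 10], T = [11]
Cut edges: (10,11)

By max-flow min-cut theorem, max flow = min cut = 12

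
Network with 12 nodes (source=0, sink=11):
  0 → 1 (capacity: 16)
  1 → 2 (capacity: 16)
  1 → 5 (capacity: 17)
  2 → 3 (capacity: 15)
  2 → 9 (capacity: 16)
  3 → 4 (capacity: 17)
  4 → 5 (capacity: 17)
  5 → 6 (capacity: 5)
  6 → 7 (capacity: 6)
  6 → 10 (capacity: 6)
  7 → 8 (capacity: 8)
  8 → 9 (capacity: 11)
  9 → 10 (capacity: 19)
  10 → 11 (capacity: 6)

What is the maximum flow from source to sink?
Maximum flow = 6

Max flow: 6

Flow assignment:
  0 → 1: 6/16
  1 → 2: 6/16
  2 → 9: 6/16
  9 → 10: 6/19
  10 → 11: 6/6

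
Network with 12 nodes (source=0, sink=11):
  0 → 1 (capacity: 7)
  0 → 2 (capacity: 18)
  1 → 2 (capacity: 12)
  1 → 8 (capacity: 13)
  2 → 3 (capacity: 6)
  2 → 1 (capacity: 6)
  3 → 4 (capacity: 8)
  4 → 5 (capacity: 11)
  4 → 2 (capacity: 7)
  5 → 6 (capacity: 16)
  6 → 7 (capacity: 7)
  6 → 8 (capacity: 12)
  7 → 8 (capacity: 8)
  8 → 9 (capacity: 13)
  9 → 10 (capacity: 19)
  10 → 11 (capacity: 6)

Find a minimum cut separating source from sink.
Min cut value = 6, edges: (10,11)

Min cut value: 6
Partition: S = [0, 1, 2, 3, 4, 5, 6, 7, 8, 9, 10], T = [11]
Cut edges: (10,11)

By max-flow min-cut theorem, max flow = min cut = 6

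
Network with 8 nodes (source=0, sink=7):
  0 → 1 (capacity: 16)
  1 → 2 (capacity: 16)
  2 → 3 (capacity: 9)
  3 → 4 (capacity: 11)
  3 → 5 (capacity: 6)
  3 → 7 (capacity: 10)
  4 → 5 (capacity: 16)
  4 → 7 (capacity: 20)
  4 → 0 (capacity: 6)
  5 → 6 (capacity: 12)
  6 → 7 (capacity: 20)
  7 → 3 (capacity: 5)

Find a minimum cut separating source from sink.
Min cut value = 9, edges: (2,3)

Min cut value: 9
Partition: S = [0, 1, 2], T = [3, 4, 5, 6, 7]
Cut edges: (2,3)

By max-flow min-cut theorem, max flow = min cut = 9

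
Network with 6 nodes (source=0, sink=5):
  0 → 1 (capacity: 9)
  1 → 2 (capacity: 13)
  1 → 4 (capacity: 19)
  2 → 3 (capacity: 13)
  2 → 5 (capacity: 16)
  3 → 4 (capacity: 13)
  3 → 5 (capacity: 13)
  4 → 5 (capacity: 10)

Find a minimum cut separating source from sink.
Min cut value = 9, edges: (0,1)

Min cut value: 9
Partition: S = [0], T = [1, 2, 3, 4, 5]
Cut edges: (0,1)

By max-flow min-cut theorem, max flow = min cut = 9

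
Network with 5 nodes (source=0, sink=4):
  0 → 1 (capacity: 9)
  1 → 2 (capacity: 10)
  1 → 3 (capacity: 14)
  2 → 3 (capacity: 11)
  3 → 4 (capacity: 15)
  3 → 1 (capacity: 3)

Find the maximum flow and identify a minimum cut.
Max flow = 9, Min cut edges: (0,1)

Maximum flow: 9
Minimum cut: (0,1)
Partition: S = [0], T = [1, 2, 3, 4]

Max-flow min-cut theorem verified: both equal 9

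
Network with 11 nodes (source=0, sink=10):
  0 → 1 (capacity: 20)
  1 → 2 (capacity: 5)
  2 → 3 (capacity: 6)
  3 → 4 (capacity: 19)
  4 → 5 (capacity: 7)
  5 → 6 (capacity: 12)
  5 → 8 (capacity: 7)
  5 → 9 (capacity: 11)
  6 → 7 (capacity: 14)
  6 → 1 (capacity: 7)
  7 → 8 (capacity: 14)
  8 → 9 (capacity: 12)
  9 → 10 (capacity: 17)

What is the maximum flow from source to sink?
Maximum flow = 5

Max flow: 5

Flow assignment:
  0 → 1: 5/20
  1 → 2: 5/5
  2 → 3: 5/6
  3 → 4: 5/19
  4 → 5: 5/7
  5 → 9: 5/11
  9 → 10: 5/17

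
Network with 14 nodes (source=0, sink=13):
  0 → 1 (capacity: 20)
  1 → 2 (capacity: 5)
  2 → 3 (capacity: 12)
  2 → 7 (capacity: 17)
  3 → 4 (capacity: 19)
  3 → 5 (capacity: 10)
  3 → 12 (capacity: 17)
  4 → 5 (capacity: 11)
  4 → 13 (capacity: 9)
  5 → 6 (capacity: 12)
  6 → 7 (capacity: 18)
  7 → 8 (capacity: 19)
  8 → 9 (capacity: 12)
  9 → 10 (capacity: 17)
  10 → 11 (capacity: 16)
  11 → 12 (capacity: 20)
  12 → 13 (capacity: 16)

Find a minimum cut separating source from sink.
Min cut value = 5, edges: (1,2)

Min cut value: 5
Partition: S = [0, 1], T = [2, 3, 4, 5, 6, 7, 8, 9, 10, 11, 12, 13]
Cut edges: (1,2)

By max-flow min-cut theorem, max flow = min cut = 5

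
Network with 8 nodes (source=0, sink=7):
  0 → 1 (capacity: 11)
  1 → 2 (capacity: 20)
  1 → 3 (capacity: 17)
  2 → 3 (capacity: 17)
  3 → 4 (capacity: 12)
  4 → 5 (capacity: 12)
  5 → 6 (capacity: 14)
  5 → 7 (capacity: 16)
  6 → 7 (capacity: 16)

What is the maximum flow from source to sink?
Maximum flow = 11

Max flow: 11

Flow assignment:
  0 → 1: 11/11
  1 → 3: 11/17
  3 → 4: 11/12
  4 → 5: 11/12
  5 → 7: 11/16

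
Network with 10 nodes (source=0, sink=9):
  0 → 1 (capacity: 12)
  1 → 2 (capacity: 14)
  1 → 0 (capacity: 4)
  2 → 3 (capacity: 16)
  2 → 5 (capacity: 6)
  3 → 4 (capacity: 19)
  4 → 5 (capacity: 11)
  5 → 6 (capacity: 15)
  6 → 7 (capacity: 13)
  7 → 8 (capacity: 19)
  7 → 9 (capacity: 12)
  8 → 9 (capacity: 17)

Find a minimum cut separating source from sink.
Min cut value = 12, edges: (0,1)

Min cut value: 12
Partition: S = [0], T = [1, 2, 3, 4, 5, 6, 7, 8, 9]
Cut edges: (0,1)

By max-flow min-cut theorem, max flow = min cut = 12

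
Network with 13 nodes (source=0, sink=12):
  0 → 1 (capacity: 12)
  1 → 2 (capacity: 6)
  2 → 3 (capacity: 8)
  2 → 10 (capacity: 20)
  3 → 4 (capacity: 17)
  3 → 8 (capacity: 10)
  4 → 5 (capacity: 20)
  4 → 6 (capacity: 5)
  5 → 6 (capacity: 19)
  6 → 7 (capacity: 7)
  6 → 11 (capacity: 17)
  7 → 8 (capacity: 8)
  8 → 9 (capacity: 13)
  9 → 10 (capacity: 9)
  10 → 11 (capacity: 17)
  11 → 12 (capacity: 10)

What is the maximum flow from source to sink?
Maximum flow = 6

Max flow: 6

Flow assignment:
  0 → 1: 6/12
  1 → 2: 6/6
  2 → 10: 6/20
  10 → 11: 6/17
  11 → 12: 6/10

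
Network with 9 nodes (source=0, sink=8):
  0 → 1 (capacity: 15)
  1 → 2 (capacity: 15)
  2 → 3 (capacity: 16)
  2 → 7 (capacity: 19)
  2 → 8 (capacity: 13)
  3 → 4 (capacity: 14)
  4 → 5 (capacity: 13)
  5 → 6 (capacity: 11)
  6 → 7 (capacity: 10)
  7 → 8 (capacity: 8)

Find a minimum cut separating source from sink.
Min cut value = 15, edges: (1,2)

Min cut value: 15
Partition: S = [0, 1], T = [2, 3, 4, 5, 6, 7, 8]
Cut edges: (1,2)

By max-flow min-cut theorem, max flow = min cut = 15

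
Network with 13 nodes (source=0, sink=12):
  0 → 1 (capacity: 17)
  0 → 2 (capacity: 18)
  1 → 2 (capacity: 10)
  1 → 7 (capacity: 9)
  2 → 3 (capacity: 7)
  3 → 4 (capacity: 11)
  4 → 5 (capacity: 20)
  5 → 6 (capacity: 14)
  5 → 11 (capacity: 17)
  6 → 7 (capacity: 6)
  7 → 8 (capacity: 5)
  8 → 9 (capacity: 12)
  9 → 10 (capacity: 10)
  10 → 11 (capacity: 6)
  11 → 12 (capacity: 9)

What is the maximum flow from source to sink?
Maximum flow = 9

Max flow: 9

Flow assignment:
  0 → 1: 5/17
  0 → 2: 4/18
  1 → 7: 5/9
  2 → 3: 4/7
  3 → 4: 4/11
  4 → 5: 4/20
  5 → 11: 4/17
  7 → 8: 5/5
  8 → 9: 5/12
  9 → 10: 5/10
  10 → 11: 5/6
  11 → 12: 9/9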